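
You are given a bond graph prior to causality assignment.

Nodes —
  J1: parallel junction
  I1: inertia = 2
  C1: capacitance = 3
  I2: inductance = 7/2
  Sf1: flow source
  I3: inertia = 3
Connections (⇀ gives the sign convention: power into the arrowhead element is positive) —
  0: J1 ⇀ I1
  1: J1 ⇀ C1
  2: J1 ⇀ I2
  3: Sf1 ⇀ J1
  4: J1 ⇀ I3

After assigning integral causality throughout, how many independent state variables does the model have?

4  (C1, I1, I2, I3 all integral)

#3 stroke at Sf1  (Sf1 (Sf) sets flow on bond)
#0 stroke at I1  (I1 outputs flow p/I1)
#1 stroke at J1  (C1 outputs effort q/C1)
#2 stroke at I2  (J1: bond 1 brought effort, rest push out)
#4 stroke at I3  (common-e at J1 fixed by 1)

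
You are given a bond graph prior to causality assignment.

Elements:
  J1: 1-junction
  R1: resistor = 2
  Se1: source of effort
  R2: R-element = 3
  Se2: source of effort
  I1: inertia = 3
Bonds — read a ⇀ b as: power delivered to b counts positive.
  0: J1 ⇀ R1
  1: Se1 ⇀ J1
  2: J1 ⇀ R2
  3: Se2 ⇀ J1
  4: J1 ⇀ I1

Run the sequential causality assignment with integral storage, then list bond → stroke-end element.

b0 stroke at J1
b1 stroke at J1
b2 stroke at J1
b3 stroke at J1
b4 stroke at I1

bond 1 |J1  (Se1 fixes effort; stroke away)
bond 3 |J1  (source Se2 imposes e)
bond 4 |I1  (I1 outputs flow p/I1)
bond 0 |J1  (J1 flow already set via bond 4)
bond 2 |J1  (J1 flow already set via bond 4)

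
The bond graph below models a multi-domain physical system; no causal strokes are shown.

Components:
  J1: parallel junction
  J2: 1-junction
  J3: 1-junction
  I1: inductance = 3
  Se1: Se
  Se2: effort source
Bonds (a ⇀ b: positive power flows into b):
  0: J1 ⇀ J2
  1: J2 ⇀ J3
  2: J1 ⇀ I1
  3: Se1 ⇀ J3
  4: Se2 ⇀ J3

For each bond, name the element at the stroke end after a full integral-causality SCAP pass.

β3 stroke→J3  (Se1 (Se) sets effort on bond)
β4 stroke→J3  (Se2: effort source, stroke at far end)
β1 stroke→J2  (J3 needs exactly one f-in)
β0 stroke→J1  (only one flow-in slot at J2)
β2 stroke→I1  (common-e at J1 fixed by 0)

bond 0 stroke→J1
bond 1 stroke→J2
bond 2 stroke→I1
bond 3 stroke→J3
bond 4 stroke→J3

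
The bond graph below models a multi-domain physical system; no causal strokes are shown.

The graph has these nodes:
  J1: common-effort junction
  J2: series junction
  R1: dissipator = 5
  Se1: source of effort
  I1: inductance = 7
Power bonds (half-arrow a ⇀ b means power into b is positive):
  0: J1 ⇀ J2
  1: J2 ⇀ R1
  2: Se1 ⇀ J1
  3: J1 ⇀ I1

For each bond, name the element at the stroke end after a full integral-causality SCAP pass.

bond 0 |J2
bond 1 |R1
bond 2 |J1
bond 3 |I1

#2 →J1  (Se1 (Se) sets effort on bond)
#0 →J2  (J1 effort already set via bond 2)
#3 →I1  (common-e at J1 fixed by 2)
#1 →R1  (closing 1-jn rule on J2)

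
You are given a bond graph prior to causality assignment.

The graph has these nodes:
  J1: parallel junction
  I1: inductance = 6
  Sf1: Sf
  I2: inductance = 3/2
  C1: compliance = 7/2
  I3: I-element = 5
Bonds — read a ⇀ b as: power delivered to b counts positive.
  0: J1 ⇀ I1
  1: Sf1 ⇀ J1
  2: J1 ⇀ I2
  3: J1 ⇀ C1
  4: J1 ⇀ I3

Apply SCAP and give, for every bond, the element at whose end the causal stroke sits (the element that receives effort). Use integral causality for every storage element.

β1 |Sf1  (Sf1: flow source, stroke at near end)
β0 |I1  (prefer integral on I1)
β2 |I2  (I2 integral (f out))
β3 |J1  (C1 integral (e out))
β4 |I3  (J1 effort already set via bond 3)

bond 0 stroke→I1
bond 1 stroke→Sf1
bond 2 stroke→I2
bond 3 stroke→J1
bond 4 stroke→I3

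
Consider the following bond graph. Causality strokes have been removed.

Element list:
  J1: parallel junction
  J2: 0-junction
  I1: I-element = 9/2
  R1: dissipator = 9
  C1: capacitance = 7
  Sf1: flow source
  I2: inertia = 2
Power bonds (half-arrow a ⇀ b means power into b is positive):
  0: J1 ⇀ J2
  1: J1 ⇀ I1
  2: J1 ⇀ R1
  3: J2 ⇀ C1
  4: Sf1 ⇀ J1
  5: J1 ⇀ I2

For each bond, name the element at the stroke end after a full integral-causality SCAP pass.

β4 |Sf1  (Sf1: flow source, stroke at near end)
β1 |I1  (I1 integral (f out))
β3 |J2  (C1 integral (e out))
β0 |J1  (0-jn J2 has e-setter on 3)
β2 |R1  (J1 effort already set via bond 0)
β5 |I2  (0-jn J1 has e-setter on 0)

bond 0 stroke→J1
bond 1 stroke→I1
bond 2 stroke→R1
bond 3 stroke→J2
bond 4 stroke→Sf1
bond 5 stroke→I2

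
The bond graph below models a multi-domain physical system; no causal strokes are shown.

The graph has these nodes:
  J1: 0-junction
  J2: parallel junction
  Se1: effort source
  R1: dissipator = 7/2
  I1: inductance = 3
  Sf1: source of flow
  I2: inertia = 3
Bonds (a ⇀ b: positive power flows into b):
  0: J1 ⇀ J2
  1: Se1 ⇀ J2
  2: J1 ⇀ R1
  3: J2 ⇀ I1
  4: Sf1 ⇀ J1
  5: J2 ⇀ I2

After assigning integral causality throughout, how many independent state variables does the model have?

β1 stroke at J2  (Se1 fixes effort; stroke away)
β4 stroke at Sf1  (Sf1 (Sf) sets flow on bond)
β0 stroke at J1  (common-e at J2 fixed by 1)
β3 stroke at I1  (common-e at J2 fixed by 1)
β5 stroke at I2  (0-jn J2 has e-setter on 1)
β2 stroke at R1  (common-e at J1 fixed by 0)

2  (I1, I2 all integral)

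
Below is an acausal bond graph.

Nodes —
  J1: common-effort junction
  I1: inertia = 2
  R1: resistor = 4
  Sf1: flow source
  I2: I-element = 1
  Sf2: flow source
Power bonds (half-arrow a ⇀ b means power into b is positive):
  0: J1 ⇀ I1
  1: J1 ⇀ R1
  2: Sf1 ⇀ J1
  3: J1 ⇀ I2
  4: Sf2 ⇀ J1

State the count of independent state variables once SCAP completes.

2  (I1, I2 all integral)

#2 stroke at Sf1  (Sf1 (Sf) sets flow on bond)
#4 stroke at Sf2  (Sf2: flow source, stroke at near end)
#0 stroke at I1  (prefer integral on I1)
#3 stroke at I2  (I2 outputs flow p/I2)
#1 stroke at J1  (only one effort-in slot at J1)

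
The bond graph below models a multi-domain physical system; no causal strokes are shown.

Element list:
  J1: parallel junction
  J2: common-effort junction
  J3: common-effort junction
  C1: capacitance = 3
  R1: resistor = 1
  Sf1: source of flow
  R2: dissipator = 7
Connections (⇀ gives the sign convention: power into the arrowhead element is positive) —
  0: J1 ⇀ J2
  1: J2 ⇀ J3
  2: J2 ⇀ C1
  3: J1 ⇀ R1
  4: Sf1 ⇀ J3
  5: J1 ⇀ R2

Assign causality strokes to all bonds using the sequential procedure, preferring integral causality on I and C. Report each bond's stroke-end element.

b4 →Sf1  (Sf1: flow source, stroke at near end)
b1 →J3  (J3 needs exactly one e-in)
b2 →J2  (C1 integral (e out))
b0 →J1  (0-jn J2 has e-setter on 2)
b3 →R1  (J1 effort already set via bond 0)
b5 →R2  (0-jn J1 has e-setter on 0)

bond 0 →J1
bond 1 →J3
bond 2 →J2
bond 3 →R1
bond 4 →Sf1
bond 5 →R2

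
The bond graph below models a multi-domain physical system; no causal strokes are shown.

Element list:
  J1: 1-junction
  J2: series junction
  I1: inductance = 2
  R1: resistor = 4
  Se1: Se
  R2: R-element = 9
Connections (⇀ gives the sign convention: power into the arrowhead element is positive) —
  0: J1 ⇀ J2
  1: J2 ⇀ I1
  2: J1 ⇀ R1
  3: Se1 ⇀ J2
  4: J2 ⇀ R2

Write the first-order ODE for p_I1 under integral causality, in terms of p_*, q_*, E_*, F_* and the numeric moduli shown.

dp_I1/dt = E_Se1 - 13*p_I1/2

#3 stroke→J2  (Se1 fixes effort; stroke away)
#1 stroke→I1  (I1: I, integral causality)
#0 stroke→J2  (1-jn J2 has f-setter on 1)
#4 stroke→J2  (J2: bond 1 brought flow, rest push out)
#2 stroke→J1  (J1: bond 0 brought flow, rest push out)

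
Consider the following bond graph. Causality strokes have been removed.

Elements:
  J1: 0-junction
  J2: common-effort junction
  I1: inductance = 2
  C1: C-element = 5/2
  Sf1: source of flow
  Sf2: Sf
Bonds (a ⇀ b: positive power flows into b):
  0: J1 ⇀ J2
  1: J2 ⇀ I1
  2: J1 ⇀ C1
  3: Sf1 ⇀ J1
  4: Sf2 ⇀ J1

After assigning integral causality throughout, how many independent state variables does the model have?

2  (C1, I1 all integral)

b3 →Sf1  (source Sf1 imposes f)
b4 →Sf2  (Sf2 (Sf) sets flow on bond)
b1 →I1  (I1: I, integral causality)
b0 →J2  (J2 needs exactly one e-in)
b2 →J1  (J1: last free bond brings effort in)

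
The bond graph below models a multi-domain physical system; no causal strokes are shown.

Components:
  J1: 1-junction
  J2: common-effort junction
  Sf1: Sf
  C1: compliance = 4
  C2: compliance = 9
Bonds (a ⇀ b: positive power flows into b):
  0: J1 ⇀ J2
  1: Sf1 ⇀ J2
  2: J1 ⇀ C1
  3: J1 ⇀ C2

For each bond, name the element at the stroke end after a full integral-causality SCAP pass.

β0 stroke→J2
β1 stroke→Sf1
β2 stroke→J1
β3 stroke→J1

β1 →Sf1  (Sf1 fixes flow; stroke at Sf1)
β0 →J2  (J2: last free bond brings effort in)
β2 →J1  (common-f at J1 fixed by 0)
β3 →J1  (common-f at J1 fixed by 0)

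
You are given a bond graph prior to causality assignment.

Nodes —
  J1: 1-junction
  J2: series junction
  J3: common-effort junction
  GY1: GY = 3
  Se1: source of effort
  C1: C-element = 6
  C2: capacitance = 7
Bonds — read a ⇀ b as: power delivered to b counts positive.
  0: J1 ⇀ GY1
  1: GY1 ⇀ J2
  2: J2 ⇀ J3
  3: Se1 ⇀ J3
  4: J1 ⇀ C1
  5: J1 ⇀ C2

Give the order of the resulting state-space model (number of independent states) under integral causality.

2  (C1, C2 all integral)

β3 |J3  (Se1: effort source, stroke at far end)
β2 |J2  (common-e at J3 fixed by 3)
β1 |GY1  (closing 1-jn rule on J2)
β0 |GY1  (GY1: gyrator matches bond 1)
β4 |J1  (J1 flow already set via bond 0)
β5 |J1  (J1 flow already set via bond 0)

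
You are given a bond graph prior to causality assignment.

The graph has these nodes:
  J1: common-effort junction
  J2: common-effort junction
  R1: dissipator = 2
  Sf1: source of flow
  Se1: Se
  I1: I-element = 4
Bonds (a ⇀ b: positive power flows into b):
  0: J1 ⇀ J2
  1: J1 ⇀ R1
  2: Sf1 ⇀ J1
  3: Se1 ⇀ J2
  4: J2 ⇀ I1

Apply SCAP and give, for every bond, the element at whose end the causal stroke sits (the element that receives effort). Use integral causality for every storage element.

bond 2 stroke→Sf1  (source Sf1 imposes f)
bond 3 stroke→J2  (Se1 (Se) sets effort on bond)
bond 0 stroke→J1  (common-e at J2 fixed by 3)
bond 4 stroke→I1  (common-e at J2 fixed by 3)
bond 1 stroke→R1  (common-e at J1 fixed by 0)

β0 |J1
β1 |R1
β2 |Sf1
β3 |J2
β4 |I1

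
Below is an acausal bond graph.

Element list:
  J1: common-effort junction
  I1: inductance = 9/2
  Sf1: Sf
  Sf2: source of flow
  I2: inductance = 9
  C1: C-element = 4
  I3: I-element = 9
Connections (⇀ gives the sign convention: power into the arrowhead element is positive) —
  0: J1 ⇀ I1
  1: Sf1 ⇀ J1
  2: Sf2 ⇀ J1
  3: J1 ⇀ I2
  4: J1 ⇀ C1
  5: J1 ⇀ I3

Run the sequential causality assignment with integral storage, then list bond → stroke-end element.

β0 →I1
β1 →Sf1
β2 →Sf2
β3 →I2
β4 →J1
β5 →I3

bond 1 stroke→Sf1  (Sf1 (Sf) sets flow on bond)
bond 2 stroke→Sf2  (source Sf2 imposes f)
bond 0 stroke→I1  (I1 integral (f out))
bond 3 stroke→I2  (I2 integral (f out))
bond 4 stroke→J1  (C1 outputs effort q/C1)
bond 5 stroke→I3  (J1 effort already set via bond 4)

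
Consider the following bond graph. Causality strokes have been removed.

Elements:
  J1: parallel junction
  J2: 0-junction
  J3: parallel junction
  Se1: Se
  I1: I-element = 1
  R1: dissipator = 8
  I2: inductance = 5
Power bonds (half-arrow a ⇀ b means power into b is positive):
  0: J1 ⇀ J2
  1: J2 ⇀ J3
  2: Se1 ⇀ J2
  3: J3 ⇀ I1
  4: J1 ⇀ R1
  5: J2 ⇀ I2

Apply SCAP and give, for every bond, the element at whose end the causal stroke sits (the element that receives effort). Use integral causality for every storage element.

b0 |J1
b1 |J3
b2 |J2
b3 |I1
b4 |R1
b5 |I2

bond 2 |J2  (Se1 fixes effort; stroke away)
bond 0 |J1  (common-e at J2 fixed by 2)
bond 1 |J3  (common-e at J2 fixed by 2)
bond 5 |I2  (J2 effort already set via bond 2)
bond 3 |I1  (common-e at J3 fixed by 1)
bond 4 |R1  (J1: bond 0 brought effort, rest push out)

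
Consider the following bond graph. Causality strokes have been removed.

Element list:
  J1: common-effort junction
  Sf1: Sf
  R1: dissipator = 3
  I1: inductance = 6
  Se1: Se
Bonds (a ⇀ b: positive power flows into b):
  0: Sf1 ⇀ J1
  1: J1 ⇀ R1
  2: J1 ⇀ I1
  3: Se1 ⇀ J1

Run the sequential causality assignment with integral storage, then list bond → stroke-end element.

#0 stroke at Sf1
#1 stroke at R1
#2 stroke at I1
#3 stroke at J1

b0 stroke→Sf1  (Sf1 (Sf) sets flow on bond)
b3 stroke→J1  (Se1 fixes effort; stroke away)
b1 stroke→R1  (J1: bond 3 brought effort, rest push out)
b2 stroke→I1  (J1: bond 3 brought effort, rest push out)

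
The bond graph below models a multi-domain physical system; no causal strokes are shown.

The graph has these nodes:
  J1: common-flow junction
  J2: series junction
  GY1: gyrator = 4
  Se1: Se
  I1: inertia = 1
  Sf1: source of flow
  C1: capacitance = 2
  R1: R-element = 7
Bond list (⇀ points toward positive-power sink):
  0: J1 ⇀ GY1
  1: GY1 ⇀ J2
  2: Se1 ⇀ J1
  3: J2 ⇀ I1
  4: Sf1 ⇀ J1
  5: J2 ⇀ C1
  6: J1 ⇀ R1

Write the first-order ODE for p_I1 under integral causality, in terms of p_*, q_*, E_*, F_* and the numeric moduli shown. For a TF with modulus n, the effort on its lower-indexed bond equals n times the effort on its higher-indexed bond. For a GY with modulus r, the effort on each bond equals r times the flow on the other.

bond 2 stroke→J1  (Se1: effort source, stroke at far end)
bond 4 stroke→Sf1  (Sf1 (Sf) sets flow on bond)
bond 0 stroke→J1  (1-jn J1 has f-setter on 4)
bond 6 stroke→J1  (1-jn J1 has f-setter on 4)
bond 1 stroke→J2  (GY GY1: same side as bond 0)
bond 3 stroke→I1  (I1 integral (f out))
bond 5 stroke→J2  (common-f at J2 fixed by 3)

dp_I1/dt = 4*F_Sf1 - q_C1/2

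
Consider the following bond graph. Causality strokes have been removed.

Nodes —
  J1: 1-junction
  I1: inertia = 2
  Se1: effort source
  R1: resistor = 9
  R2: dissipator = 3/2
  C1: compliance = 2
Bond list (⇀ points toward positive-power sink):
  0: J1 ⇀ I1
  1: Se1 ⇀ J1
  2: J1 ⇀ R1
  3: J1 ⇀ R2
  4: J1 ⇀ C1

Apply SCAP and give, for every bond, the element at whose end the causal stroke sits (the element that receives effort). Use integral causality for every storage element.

b0 →I1
b1 →J1
b2 →J1
b3 →J1
b4 →J1

β1 stroke at J1  (Se1 (Se) sets effort on bond)
β0 stroke at I1  (I1 outputs flow p/I1)
β2 stroke at J1  (common-f at J1 fixed by 0)
β3 stroke at J1  (1-jn J1 has f-setter on 0)
β4 stroke at J1  (1-jn J1 has f-setter on 0)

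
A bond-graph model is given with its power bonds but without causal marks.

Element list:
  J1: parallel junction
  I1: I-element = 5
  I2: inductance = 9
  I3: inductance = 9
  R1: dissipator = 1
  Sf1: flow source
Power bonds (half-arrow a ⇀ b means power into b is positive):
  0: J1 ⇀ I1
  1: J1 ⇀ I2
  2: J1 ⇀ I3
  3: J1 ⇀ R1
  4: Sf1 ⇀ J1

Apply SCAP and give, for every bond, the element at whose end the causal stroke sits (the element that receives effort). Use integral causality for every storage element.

b4 |Sf1  (Sf1: flow source, stroke at near end)
b0 |I1  (prefer integral on I1)
b1 |I2  (prefer integral on I2)
b2 |I3  (I3: I, integral causality)
b3 |J1  (J1 needs exactly one e-in)

#0 →I1
#1 →I2
#2 →I3
#3 →J1
#4 →Sf1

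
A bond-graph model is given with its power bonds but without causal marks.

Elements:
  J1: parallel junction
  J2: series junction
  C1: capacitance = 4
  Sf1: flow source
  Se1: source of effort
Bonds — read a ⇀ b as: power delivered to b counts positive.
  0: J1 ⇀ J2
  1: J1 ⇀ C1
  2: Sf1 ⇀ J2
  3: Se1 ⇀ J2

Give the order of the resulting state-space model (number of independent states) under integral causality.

b2 stroke→Sf1  (Sf1 fixes flow; stroke at Sf1)
b3 stroke→J2  (Se1: effort source, stroke at far end)
b0 stroke→J2  (common-f at J2 fixed by 2)
b1 stroke→J1  (only one effort-in slot at J1)

1  (C1 all integral)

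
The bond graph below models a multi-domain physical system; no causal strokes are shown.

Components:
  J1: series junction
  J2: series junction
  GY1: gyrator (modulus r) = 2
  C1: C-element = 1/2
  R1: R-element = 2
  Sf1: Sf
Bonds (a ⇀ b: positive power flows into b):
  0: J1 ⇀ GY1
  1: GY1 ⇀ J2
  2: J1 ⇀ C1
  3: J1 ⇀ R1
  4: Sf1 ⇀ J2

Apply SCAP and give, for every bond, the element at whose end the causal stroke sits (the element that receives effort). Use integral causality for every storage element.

b0 stroke at J1
b1 stroke at J2
b2 stroke at J1
b3 stroke at R1
b4 stroke at Sf1

β4 stroke→Sf1  (source Sf1 imposes f)
β1 stroke→J2  (common-f at J2 fixed by 4)
β0 stroke→J1  (GY1 both-in/both-out from 1)
β2 stroke→J1  (C1 integral (e out))
β3 stroke→R1  (J1 needs exactly one f-in)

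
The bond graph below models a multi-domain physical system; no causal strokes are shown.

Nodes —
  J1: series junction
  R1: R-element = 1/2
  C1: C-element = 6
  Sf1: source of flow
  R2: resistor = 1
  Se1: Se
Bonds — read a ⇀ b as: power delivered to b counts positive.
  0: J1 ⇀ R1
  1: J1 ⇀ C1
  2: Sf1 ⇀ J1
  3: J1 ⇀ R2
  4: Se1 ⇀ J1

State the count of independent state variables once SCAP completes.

1  (C1 all integral)

#2 →Sf1  (Sf1: flow source, stroke at near end)
#4 →J1  (Se1 (Se) sets effort on bond)
#0 →J1  (1-jn J1 has f-setter on 2)
#1 →J1  (J1: bond 2 brought flow, rest push out)
#3 →J1  (common-f at J1 fixed by 2)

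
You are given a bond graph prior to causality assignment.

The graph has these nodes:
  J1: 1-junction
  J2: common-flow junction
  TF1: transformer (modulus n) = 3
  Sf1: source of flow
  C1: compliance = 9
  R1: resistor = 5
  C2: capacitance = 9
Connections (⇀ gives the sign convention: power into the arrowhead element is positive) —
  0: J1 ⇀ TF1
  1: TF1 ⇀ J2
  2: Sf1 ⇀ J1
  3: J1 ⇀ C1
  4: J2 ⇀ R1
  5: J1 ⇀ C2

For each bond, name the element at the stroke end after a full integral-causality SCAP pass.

bond 2 stroke→Sf1  (Sf1 fixes flow; stroke at Sf1)
bond 0 stroke→J1  (J1 flow already set via bond 2)
bond 3 stroke→J1  (J1 flow already set via bond 2)
bond 5 stroke→J1  (J1 flow already set via bond 2)
bond 1 stroke→TF1  (TF1 one-in-one-out from 0)
bond 4 stroke→J2  (common-f at J2 fixed by 1)

b0 stroke at J1
b1 stroke at TF1
b2 stroke at Sf1
b3 stroke at J1
b4 stroke at J2
b5 stroke at J1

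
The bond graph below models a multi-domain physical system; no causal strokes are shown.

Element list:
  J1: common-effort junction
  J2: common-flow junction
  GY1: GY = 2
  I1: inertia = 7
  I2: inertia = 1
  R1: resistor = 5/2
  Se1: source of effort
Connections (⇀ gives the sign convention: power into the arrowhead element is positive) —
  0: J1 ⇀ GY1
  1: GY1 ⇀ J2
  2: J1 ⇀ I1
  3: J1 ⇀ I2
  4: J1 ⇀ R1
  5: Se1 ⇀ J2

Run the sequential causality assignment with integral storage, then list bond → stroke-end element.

b0 →GY1
b1 →GY1
b2 →I1
b3 →I2
b4 →J1
b5 →J2

bond 5 →J2  (Se1: effort source, stroke at far end)
bond 1 →GY1  (J2: last free bond brings flow in)
bond 0 →GY1  (GY1 both-in/both-out from 1)
bond 2 →I1  (I1: I, integral causality)
bond 3 →I2  (I2 outputs flow p/I2)
bond 4 →J1  (J1: last free bond brings effort in)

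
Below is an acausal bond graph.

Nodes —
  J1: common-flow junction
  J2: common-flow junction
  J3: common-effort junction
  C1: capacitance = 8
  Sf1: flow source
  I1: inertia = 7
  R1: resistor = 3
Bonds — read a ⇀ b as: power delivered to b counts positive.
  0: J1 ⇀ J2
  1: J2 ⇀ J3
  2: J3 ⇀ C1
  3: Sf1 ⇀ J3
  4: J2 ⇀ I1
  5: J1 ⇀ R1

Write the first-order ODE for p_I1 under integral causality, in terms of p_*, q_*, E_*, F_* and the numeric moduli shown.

dp_I1/dt = -3*p_I1/7 - q_C1/8

#3 →Sf1  (Sf1 (Sf) sets flow on bond)
#2 →J3  (prefer integral on C1)
#1 →J2  (J3: bond 2 brought effort, rest push out)
#4 →I1  (I1 integral (f out))
#0 →J2  (1-jn J2 has f-setter on 4)
#5 →J1  (J1 flow already set via bond 0)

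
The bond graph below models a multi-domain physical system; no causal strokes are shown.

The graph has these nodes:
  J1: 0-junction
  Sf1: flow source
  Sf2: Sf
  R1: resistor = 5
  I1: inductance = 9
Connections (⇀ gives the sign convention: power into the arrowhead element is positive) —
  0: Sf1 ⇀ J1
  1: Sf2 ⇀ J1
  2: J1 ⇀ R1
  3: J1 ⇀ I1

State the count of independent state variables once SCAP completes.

1  (I1 all integral)

β0 →Sf1  (Sf1 fixes flow; stroke at Sf1)
β1 →Sf2  (Sf2 (Sf) sets flow on bond)
β3 →I1  (I1 integral (f out))
β2 →J1  (only one effort-in slot at J1)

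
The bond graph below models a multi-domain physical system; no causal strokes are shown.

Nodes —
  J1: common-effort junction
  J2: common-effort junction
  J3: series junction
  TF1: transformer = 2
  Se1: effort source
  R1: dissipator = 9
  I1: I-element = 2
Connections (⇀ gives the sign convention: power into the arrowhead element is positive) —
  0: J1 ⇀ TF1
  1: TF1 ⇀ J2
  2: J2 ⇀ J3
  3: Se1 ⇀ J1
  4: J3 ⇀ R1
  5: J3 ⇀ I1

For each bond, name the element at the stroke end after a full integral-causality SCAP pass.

bond 3 stroke→J1  (Se1 fixes effort; stroke away)
bond 0 stroke→TF1  (J1 effort already set via bond 3)
bond 1 stroke→J2  (TF1: transformer flips bond 0)
bond 2 stroke→J3  (J2 effort already set via bond 1)
bond 5 stroke→I1  (I1 integral (f out))
bond 4 stroke→J3  (J3: bond 5 brought flow, rest push out)

bond 0 stroke→TF1
bond 1 stroke→J2
bond 2 stroke→J3
bond 3 stroke→J1
bond 4 stroke→J3
bond 5 stroke→I1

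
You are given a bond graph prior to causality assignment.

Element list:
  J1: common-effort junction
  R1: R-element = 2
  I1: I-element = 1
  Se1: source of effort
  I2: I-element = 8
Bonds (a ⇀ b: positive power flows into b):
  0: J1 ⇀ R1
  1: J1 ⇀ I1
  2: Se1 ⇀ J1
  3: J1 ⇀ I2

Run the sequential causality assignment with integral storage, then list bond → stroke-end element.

bond 2 →J1  (Se1 fixes effort; stroke away)
bond 0 →R1  (J1: bond 2 brought effort, rest push out)
bond 1 →I1  (0-jn J1 has e-setter on 2)
bond 3 →I2  (J1 effort already set via bond 2)

bond 0 stroke at R1
bond 1 stroke at I1
bond 2 stroke at J1
bond 3 stroke at I2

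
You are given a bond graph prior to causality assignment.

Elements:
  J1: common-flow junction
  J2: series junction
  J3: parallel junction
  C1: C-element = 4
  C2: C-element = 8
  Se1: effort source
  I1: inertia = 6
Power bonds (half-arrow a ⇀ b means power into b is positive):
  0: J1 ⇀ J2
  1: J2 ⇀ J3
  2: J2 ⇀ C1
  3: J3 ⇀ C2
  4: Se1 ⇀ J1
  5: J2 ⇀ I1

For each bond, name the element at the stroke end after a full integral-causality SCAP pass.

bond 4 →J1  (Se1 (Se) sets effort on bond)
bond 0 →J2  (J1 needs exactly one f-in)
bond 2 →J2  (C1 outputs effort q/C1)
bond 3 →J3  (prefer integral on C2)
bond 1 →J2  (0-jn J3 has e-setter on 3)
bond 5 →I1  (closing 1-jn rule on J2)

#0 |J2
#1 |J2
#2 |J2
#3 |J3
#4 |J1
#5 |I1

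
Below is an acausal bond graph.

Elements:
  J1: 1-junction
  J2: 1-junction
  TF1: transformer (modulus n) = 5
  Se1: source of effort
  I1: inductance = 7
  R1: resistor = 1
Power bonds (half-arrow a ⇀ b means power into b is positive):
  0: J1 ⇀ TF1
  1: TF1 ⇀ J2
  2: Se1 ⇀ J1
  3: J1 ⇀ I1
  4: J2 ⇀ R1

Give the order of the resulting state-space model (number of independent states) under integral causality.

bond 2 →J1  (source Se1 imposes e)
bond 3 →I1  (I1 integral (f out))
bond 0 →J1  (J1 flow already set via bond 3)
bond 1 →TF1  (TF1: transformer flips bond 0)
bond 4 →J2  (J2: bond 1 brought flow, rest push out)

1  (I1 all integral)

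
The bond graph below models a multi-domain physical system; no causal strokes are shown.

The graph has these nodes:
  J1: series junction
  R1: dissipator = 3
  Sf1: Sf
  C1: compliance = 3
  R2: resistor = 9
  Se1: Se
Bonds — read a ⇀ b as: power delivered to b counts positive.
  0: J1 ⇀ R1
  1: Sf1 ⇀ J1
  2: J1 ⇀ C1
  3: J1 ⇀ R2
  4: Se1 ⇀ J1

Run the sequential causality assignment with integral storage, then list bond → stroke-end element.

b1 stroke→Sf1  (Sf1: flow source, stroke at near end)
b4 stroke→J1  (Se1 fixes effort; stroke away)
b0 stroke→J1  (1-jn J1 has f-setter on 1)
b2 stroke→J1  (common-f at J1 fixed by 1)
b3 stroke→J1  (J1 flow already set via bond 1)

bond 0 stroke→J1
bond 1 stroke→Sf1
bond 2 stroke→J1
bond 3 stroke→J1
bond 4 stroke→J1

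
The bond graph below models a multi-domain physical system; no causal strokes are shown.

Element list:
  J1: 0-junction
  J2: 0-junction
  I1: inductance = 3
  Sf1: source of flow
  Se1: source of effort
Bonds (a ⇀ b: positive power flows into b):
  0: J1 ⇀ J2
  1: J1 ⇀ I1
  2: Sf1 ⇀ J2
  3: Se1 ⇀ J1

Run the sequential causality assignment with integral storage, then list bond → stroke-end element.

β0 →J2
β1 →I1
β2 →Sf1
β3 →J1

bond 2 stroke→Sf1  (Sf1 (Sf) sets flow on bond)
bond 3 stroke→J1  (Se1 fixes effort; stroke away)
bond 0 stroke→J2  (common-e at J1 fixed by 3)
bond 1 stroke→I1  (0-jn J1 has e-setter on 3)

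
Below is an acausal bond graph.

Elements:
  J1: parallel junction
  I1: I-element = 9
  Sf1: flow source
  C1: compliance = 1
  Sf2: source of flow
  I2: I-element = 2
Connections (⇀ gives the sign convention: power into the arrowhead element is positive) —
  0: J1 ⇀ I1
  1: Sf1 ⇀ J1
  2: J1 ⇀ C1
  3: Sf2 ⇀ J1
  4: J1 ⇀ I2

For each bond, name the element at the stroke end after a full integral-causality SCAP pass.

β1 →Sf1  (Sf1 (Sf) sets flow on bond)
β3 →Sf2  (Sf2 (Sf) sets flow on bond)
β0 →I1  (prefer integral on I1)
β2 →J1  (prefer integral on C1)
β4 →I2  (J1 effort already set via bond 2)

b0 →I1
b1 →Sf1
b2 →J1
b3 →Sf2
b4 →I2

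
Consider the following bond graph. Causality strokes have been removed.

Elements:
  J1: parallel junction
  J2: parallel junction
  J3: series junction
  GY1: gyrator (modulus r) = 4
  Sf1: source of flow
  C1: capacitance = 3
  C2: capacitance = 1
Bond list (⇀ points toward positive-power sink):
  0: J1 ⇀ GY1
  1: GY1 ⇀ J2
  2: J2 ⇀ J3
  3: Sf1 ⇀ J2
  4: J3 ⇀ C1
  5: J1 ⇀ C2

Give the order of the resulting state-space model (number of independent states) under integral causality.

β3 stroke at Sf1  (Sf1: flow source, stroke at near end)
β4 stroke at J3  (C1: C, integral causality)
β2 stroke at J2  (J3: last free bond brings flow in)
β1 stroke at GY1  (J2 effort already set via bond 2)
β0 stroke at GY1  (GY1: gyrator matches bond 1)
β5 stroke at J1  (only one effort-in slot at J1)

2  (C1, C2 all integral)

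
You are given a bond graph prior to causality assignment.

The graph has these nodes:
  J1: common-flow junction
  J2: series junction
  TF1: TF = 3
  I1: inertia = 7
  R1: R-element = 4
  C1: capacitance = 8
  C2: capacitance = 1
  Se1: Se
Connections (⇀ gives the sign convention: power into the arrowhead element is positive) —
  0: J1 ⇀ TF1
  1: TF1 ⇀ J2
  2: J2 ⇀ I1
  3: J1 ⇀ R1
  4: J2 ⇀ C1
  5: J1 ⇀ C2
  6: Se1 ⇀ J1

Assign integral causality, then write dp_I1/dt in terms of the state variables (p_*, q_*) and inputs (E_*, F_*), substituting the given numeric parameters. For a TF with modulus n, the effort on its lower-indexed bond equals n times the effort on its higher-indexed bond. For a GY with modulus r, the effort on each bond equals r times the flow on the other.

dp_I1/dt = E_Se1/3 - 4*p_I1/63 - q_C1/8 - q_C2/3

b6 |J1  (Se1: effort source, stroke at far end)
b2 |I1  (I1: I, integral causality)
b1 |J2  (J2: bond 2 brought flow, rest push out)
b4 |J2  (common-f at J2 fixed by 2)
b0 |TF1  (TF1 one-in-one-out from 1)
b3 |J1  (J1 flow already set via bond 0)
b5 |J1  (common-f at J1 fixed by 0)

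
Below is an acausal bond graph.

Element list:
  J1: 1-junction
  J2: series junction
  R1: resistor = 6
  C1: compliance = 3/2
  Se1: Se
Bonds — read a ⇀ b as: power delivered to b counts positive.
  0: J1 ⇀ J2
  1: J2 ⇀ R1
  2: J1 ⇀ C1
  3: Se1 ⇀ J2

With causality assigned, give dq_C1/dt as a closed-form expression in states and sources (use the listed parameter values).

#3 →J2  (Se1 fixes effort; stroke away)
#2 →J1  (C1 integral (e out))
#0 →J2  (J1 needs exactly one f-in)
#1 →R1  (J2: last free bond brings flow in)

dq_C1/dt = E_Se1/6 - q_C1/9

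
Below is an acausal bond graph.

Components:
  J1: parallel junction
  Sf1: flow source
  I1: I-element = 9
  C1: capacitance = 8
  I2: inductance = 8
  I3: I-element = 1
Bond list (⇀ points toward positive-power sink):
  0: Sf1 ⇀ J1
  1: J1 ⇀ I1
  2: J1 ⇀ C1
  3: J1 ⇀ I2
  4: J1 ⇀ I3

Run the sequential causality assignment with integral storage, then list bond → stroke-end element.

bond 0 stroke at Sf1
bond 1 stroke at I1
bond 2 stroke at J1
bond 3 stroke at I2
bond 4 stroke at I3

#0 |Sf1  (source Sf1 imposes f)
#1 |I1  (I1: I, integral causality)
#2 |J1  (C1 outputs effort q/C1)
#3 |I2  (common-e at J1 fixed by 2)
#4 |I3  (common-e at J1 fixed by 2)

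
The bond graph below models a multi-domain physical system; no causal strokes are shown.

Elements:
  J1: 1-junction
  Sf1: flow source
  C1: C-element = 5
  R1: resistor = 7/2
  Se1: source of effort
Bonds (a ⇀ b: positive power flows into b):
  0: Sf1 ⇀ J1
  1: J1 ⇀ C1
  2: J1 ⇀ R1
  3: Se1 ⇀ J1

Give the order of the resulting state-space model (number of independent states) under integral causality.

1  (C1 all integral)

#0 stroke→Sf1  (source Sf1 imposes f)
#3 stroke→J1  (Se1: effort source, stroke at far end)
#1 stroke→J1  (1-jn J1 has f-setter on 0)
#2 stroke→J1  (J1: bond 0 brought flow, rest push out)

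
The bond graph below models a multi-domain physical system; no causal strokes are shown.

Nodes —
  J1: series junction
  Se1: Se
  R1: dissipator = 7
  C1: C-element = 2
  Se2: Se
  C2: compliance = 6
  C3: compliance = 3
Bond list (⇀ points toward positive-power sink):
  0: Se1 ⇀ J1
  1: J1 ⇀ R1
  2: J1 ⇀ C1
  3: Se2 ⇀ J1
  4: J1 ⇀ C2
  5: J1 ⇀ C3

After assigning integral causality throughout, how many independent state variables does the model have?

#0 |J1  (source Se1 imposes e)
#3 |J1  (Se2: effort source, stroke at far end)
#2 |J1  (C1: C, integral causality)
#4 |J1  (prefer integral on C2)
#5 |J1  (C3: C, integral causality)
#1 |R1  (closing 1-jn rule on J1)

3  (C1, C2, C3 all integral)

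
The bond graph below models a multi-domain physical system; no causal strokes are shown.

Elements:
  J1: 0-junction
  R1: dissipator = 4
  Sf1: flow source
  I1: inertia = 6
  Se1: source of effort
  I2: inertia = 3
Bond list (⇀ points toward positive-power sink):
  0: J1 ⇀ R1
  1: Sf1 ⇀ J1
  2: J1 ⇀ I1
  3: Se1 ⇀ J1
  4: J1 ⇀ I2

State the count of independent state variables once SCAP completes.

2  (I1, I2 all integral)

β1 →Sf1  (source Sf1 imposes f)
β3 →J1  (Se1 fixes effort; stroke away)
β0 →R1  (0-jn J1 has e-setter on 3)
β2 →I1  (J1 effort already set via bond 3)
β4 →I2  (J1: bond 3 brought effort, rest push out)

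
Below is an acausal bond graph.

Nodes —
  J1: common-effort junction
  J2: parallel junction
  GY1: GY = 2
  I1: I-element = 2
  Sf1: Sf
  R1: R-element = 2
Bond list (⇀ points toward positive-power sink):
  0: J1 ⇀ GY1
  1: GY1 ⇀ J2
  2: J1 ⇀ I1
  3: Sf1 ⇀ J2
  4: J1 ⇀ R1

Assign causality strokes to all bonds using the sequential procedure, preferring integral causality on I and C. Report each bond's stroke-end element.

#0 |J1
#1 |J2
#2 |I1
#3 |Sf1
#4 |R1

β3 stroke→Sf1  (source Sf1 imposes f)
β1 stroke→J2  (closing 0-jn rule on J2)
β0 stroke→J1  (through GY1, causality inverts; strokes same side of GY1)
β2 stroke→I1  (common-e at J1 fixed by 0)
β4 stroke→R1  (common-e at J1 fixed by 0)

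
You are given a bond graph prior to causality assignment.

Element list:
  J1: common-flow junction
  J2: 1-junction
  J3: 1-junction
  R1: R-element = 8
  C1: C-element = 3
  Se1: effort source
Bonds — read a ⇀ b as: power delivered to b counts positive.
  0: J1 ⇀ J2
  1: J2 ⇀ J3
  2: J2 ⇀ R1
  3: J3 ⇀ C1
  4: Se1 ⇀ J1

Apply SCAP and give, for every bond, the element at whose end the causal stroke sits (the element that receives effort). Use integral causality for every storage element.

b4 stroke at J1  (source Se1 imposes e)
b0 stroke at J2  (only one flow-in slot at J1)
b3 stroke at J3  (C1 integral (e out))
b1 stroke at J2  (J3 needs exactly one f-in)
b2 stroke at R1  (only one flow-in slot at J2)

b0 |J2
b1 |J2
b2 |R1
b3 |J3
b4 |J1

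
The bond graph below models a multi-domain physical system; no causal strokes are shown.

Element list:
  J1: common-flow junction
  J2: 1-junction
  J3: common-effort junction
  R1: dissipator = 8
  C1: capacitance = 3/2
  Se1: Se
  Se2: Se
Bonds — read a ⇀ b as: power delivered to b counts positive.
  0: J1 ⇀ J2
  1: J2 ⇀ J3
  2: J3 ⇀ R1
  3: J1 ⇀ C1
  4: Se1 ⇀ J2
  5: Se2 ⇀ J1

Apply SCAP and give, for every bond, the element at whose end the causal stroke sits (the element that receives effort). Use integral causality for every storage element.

bond 0 stroke at J2
bond 1 stroke at J3
bond 2 stroke at R1
bond 3 stroke at J1
bond 4 stroke at J2
bond 5 stroke at J1

#4 stroke at J2  (Se1: effort source, stroke at far end)
#5 stroke at J1  (source Se2 imposes e)
#3 stroke at J1  (C1 outputs effort q/C1)
#0 stroke at J2  (only one flow-in slot at J1)
#1 stroke at J3  (J2: last free bond brings flow in)
#2 stroke at R1  (J3: bond 1 brought effort, rest push out)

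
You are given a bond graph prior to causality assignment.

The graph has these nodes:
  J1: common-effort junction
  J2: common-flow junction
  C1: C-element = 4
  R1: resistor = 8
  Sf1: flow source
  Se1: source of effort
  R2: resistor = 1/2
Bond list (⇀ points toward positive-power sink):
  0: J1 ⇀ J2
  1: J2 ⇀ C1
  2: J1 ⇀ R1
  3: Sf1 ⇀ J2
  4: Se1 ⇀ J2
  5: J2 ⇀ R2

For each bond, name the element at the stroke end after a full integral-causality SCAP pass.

β3 stroke→Sf1  (Sf1 fixes flow; stroke at Sf1)
β4 stroke→J2  (source Se1 imposes e)
β0 stroke→J2  (1-jn J2 has f-setter on 3)
β1 stroke→J2  (J2: bond 3 brought flow, rest push out)
β5 stroke→J2  (common-f at J2 fixed by 3)
β2 stroke→J1  (only one effort-in slot at J1)

b0 stroke→J2
b1 stroke→J2
b2 stroke→J1
b3 stroke→Sf1
b4 stroke→J2
b5 stroke→J2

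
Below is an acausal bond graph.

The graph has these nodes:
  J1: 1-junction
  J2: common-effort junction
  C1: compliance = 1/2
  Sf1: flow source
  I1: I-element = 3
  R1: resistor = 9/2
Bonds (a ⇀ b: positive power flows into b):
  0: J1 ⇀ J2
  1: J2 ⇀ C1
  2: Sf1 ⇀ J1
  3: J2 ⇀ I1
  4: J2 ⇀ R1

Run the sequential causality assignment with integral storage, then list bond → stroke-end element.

β2 →Sf1  (source Sf1 imposes f)
β0 →J1  (J1: bond 2 brought flow, rest push out)
β1 →J2  (C1 outputs effort q/C1)
β3 →I1  (common-e at J2 fixed by 1)
β4 →R1  (common-e at J2 fixed by 1)

#0 |J1
#1 |J2
#2 |Sf1
#3 |I1
#4 |R1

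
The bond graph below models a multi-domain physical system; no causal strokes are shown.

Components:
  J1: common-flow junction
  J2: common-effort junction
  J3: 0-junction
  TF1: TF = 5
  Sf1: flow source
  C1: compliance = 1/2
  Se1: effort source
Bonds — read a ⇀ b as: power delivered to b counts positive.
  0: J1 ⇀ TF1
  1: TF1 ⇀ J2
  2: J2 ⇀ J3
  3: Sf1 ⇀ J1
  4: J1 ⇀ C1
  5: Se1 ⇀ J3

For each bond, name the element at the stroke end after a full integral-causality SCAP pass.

β3 →Sf1  (Sf1 (Sf) sets flow on bond)
β5 →J3  (Se1 (Se) sets effort on bond)
β0 →J1  (J1: bond 3 brought flow, rest push out)
β4 →J1  (J1: bond 3 brought flow, rest push out)
β2 →J2  (J3: bond 5 brought effort, rest push out)
β1 →TF1  (TF1: transformer flips bond 0)

#0 →J1
#1 →TF1
#2 →J2
#3 →Sf1
#4 →J1
#5 →J3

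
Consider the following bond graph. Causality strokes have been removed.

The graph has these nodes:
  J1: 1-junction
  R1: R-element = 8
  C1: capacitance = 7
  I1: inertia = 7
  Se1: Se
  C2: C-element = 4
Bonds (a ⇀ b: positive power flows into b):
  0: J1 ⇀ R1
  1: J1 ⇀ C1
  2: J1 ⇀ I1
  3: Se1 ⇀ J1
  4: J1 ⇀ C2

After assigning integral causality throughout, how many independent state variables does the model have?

3  (C1, C2, I1 all integral)

b3 →J1  (Se1: effort source, stroke at far end)
b1 →J1  (C1 integral (e out))
b2 →I1  (I1 integral (f out))
b0 →J1  (common-f at J1 fixed by 2)
b4 →J1  (common-f at J1 fixed by 2)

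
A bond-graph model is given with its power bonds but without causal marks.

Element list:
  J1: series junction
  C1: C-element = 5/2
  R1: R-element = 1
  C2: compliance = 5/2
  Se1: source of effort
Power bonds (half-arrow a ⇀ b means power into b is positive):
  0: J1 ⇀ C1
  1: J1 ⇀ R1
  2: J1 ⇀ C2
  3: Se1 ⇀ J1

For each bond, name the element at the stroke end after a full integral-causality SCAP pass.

#3 →J1  (Se1 (Se) sets effort on bond)
#0 →J1  (C1: C, integral causality)
#2 →J1  (C2 integral (e out))
#1 →R1  (closing 1-jn rule on J1)

bond 0 |J1
bond 1 |R1
bond 2 |J1
bond 3 |J1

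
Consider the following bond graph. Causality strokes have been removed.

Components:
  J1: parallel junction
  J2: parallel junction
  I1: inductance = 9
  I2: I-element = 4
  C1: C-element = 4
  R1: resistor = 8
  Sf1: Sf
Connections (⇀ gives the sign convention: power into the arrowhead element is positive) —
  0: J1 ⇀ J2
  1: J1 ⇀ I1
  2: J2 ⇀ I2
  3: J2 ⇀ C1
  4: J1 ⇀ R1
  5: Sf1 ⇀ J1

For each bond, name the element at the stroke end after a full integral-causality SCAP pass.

bond 5 stroke at Sf1  (Sf1 fixes flow; stroke at Sf1)
bond 1 stroke at I1  (I1 integral (f out))
bond 2 stroke at I2  (I2 integral (f out))
bond 3 stroke at J2  (prefer integral on C1)
bond 0 stroke at J1  (0-jn J2 has e-setter on 3)
bond 4 stroke at R1  (J1: bond 0 brought effort, rest push out)

b0 |J1
b1 |I1
b2 |I2
b3 |J2
b4 |R1
b5 |Sf1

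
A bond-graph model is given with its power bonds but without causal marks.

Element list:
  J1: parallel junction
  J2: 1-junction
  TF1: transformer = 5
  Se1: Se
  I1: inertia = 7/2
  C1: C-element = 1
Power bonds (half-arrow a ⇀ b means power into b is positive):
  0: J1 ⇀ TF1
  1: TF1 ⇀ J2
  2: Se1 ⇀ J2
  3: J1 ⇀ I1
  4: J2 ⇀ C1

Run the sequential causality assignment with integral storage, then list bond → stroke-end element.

b0 stroke at J1
b1 stroke at TF1
b2 stroke at J2
b3 stroke at I1
b4 stroke at J2

bond 2 stroke at J2  (Se1: effort source, stroke at far end)
bond 3 stroke at I1  (I1: I, integral causality)
bond 0 stroke at J1  (closing 0-jn rule on J1)
bond 1 stroke at TF1  (TF1: transformer flips bond 0)
bond 4 stroke at J2  (J2: bond 1 brought flow, rest push out)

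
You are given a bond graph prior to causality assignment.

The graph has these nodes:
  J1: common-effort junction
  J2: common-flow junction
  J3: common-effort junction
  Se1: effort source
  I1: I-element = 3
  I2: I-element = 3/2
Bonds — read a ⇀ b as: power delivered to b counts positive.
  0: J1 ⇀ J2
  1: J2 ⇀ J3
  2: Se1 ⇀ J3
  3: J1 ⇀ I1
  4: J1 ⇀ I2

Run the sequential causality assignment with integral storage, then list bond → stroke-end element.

bond 2 stroke at J3  (Se1 fixes effort; stroke away)
bond 1 stroke at J2  (0-jn J3 has e-setter on 2)
bond 0 stroke at J1  (J2: last free bond brings flow in)
bond 3 stroke at I1  (J1: bond 0 brought effort, rest push out)
bond 4 stroke at I2  (J1 effort already set via bond 0)

#0 stroke→J1
#1 stroke→J2
#2 stroke→J3
#3 stroke→I1
#4 stroke→I2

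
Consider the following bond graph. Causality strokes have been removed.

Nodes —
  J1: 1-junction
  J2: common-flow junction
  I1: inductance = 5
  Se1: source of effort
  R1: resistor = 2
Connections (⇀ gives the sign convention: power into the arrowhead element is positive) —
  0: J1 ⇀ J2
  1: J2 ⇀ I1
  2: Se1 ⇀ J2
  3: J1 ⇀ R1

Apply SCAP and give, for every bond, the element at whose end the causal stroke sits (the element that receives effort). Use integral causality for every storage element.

b2 →J2  (Se1 fixes effort; stroke away)
b1 →I1  (I1: I, integral causality)
b0 →J2  (common-f at J2 fixed by 1)
b3 →J1  (J1 flow already set via bond 0)

b0 stroke→J2
b1 stroke→I1
b2 stroke→J2
b3 stroke→J1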